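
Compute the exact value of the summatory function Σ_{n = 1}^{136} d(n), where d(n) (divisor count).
Σ_{n ≤ 136} d(n) = 695

Compute d(n) for each 1 ≤ n ≤ 136: d(1) = 1, d(2) = 2, d(3) = 2, d(4) = 3, d(5) = 2, d(6) = 4, d(7) = 2, d(8) = 4, d(9) = 3, d(10) = 4, d(11) = 2, d(12) = 6, d(13) = 2, d(14) = 4, d(15) = 4, d(16) = 5, d(17) = 2, d(18) = 6, d(19) = 2, d(20) = 6, d(21) = 4, d(22) = 4, d(23) = 2, d(24) = 8, d(25) = 3, d(26) = 4, d(27) = 4, d(28) = 6, d(29) = 2, d(30) = 8, d(31) = 2, d(32) = 6, d(33) = 4, d(34) = 4, d(35) = 4, d(36) = 9, d(37) = 2, d(38) = 4, d(39) = 4, d(40) = 8, d(41) = 2, d(42) = 8, d(43) = 2, d(44) = 6, d(45) = 6, d(46) = 4, d(47) = 2, d(48) = 10, d(49) = 3, d(50) = 6, d(51) = 4, d(52) = 6, d(53) = 2, d(54) = 8, d(55) = 4, d(56) = 8, d(57) = 4, d(58) = 4, d(59) = 2, d(60) = 12, d(61) = 2, d(62) = 4, d(63) = 6, d(64) = 7, d(65) = 4, d(66) = 8, d(67) = 2, d(68) = 6, d(69) = 4, d(70) = 8, d(71) = 2, d(72) = 12, d(73) = 2, d(74) = 4, d(75) = 6, d(76) = 6, d(77) = 4, d(78) = 8, d(79) = 2, d(80) = 10, d(81) = 5, d(82) = 4, d(83) = 2, d(84) = 12, d(85) = 4, d(86) = 4, d(87) = 4, d(88) = 8, d(89) = 2, d(90) = 12, d(91) = 4, d(92) = 6, d(93) = 4, d(94) = 4, d(95) = 4, d(96) = 12, d(97) = 2, d(98) = 6, d(99) = 6, d(100) = 9, d(101) = 2, d(102) = 8, d(103) = 2, d(104) = 8, d(105) = 8, d(106) = 4, d(107) = 2, d(108) = 12, d(109) = 2, d(110) = 8, d(111) = 4, d(112) = 10, d(113) = 2, d(114) = 8, d(115) = 4, d(116) = 6, d(117) = 6, d(118) = 4, d(119) = 4, d(120) = 16, d(121) = 3, d(122) = 4, d(123) = 4, d(124) = 6, d(125) = 4, d(126) = 12, d(127) = 2, d(128) = 8, d(129) = 4, d(130) = 8, d(131) = 2, d(132) = 12, d(133) = 4, d(134) = 4, d(135) = 8, d(136) = 8. Summing all 136 values: 695. (Dirichlet's divisor formula: Σ_{n ≤ x} d(n) = x ln(x) + (2γ − 1) x + O(√x). For x = 136, the asymptotic estimate is ≈ 689.12.)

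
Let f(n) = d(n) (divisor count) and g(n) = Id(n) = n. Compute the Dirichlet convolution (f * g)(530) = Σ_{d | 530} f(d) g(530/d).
(d * Id)(530) = 1540

Divisors of 530: [1, 2, 5, 10, 53, 106, 265, 530]. For each d | 530:
  d = 1: d(1) · Id(530/1) = 1 · 530 = 530
  d = 2: d(2) · Id(530/2) = 2 · 265 = 530
  d = 5: d(5) · Id(530/5) = 2 · 106 = 212
  d = 10: d(10) · Id(530/10) = 4 · 53 = 212
  d = 53: d(53) · Id(530/53) = 2 · 10 = 20
  d = 106: d(106) · Id(530/106) = 4 · 5 = 20
  d = 265: d(265) · Id(530/265) = 4 · 2 = 8
  d = 530: d(530) · Id(530/530) = 8 · 1 = 8
Summing: (d * Id)(530) = 530 + 530 + 212 + 212 + 20 + 20 + 8 + 8 = 1540.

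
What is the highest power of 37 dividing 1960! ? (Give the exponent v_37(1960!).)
v_37(1960!) = 53

Legendre's formula: v_p(n!) = Σ_{k ≥ 1} ⌊n / p^k⌋. For p = 37, n = 1960, the terms are:
  ⌊1960/37^1⌋ = ⌊1960/37⌋ = 52
  ⌊1960/37^2⌋ = ⌊1960/1369⌋ = 1
(the next term ⌊1960/37^3⌋ = 0, terminating the sum). Summing: v_37(1960!) = 52 + 1 = 53.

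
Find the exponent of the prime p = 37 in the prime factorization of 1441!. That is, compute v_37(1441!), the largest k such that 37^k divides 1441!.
v_37(1441!) = 39

Legendre's formula: v_p(n!) = Σ_{k ≥ 1} ⌊n / p^k⌋. For p = 37, n = 1441, the terms are:
  ⌊1441/37^1⌋ = ⌊1441/37⌋ = 38
  ⌊1441/37^2⌋ = ⌊1441/1369⌋ = 1
(the next term ⌊1441/37^3⌋ = 0, terminating the sum). Summing: v_37(1441!) = 38 + 1 = 39.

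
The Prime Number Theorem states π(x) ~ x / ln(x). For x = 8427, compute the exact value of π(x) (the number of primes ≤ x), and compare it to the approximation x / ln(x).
π(8427) = 1053;  x/ln(x) ≈ 932.27;  relative error ≈ 11.47%.

Directly count primes up to 8427: π(8427) = 1053. The PNT approximation gives 8427/ln(8427) ≈ 8427/9.03920 ≈ 932.27. Relative error (π(x) − x/ln(x)) / π(x) ≈ 11.47%; the approximation is known to undercount slightly (Li(x) is a better estimate).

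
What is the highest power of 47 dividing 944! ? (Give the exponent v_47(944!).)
v_47(944!) = 20

Legendre's formula: v_p(n!) = Σ_{k ≥ 1} ⌊n / p^k⌋. For p = 47, n = 944, the terms are:
  ⌊944/47^1⌋ = ⌊944/47⌋ = 20
(the next term ⌊944/47^2⌋ = 0, terminating the sum). Summing: v_47(944!) = 20 = 20.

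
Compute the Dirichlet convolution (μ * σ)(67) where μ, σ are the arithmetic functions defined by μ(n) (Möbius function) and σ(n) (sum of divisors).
(μ * σ)(67) = 67

Divisors of 67: [1, 67]. For each d | 67:
  d = 1: μ(1) · σ(67/1) = 1 · 68 = 68
  d = 67: μ(67) · σ(67/67) = -1 · 1 = -1
Summing: (μ * σ)(67) = 68 + -1 = 67.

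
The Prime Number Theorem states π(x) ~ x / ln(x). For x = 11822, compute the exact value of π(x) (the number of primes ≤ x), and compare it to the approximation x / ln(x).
π(11822) = 1417;  x/ln(x) ≈ 1260.65;  relative error ≈ 11.03%.

Directly count primes up to 11822: π(11822) = 1417. The PNT approximation gives 11822/ln(11822) ≈ 11822/9.37772 ≈ 1260.65. Relative error (π(x) − x/ln(x)) / π(x) ≈ 11.03%; the approximation is known to undercount slightly (Li(x) is a better estimate).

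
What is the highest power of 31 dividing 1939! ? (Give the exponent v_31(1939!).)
v_31(1939!) = 64

Legendre's formula: v_p(n!) = Σ_{k ≥ 1} ⌊n / p^k⌋. For p = 31, n = 1939, the terms are:
  ⌊1939/31^1⌋ = ⌊1939/31⌋ = 62
  ⌊1939/31^2⌋ = ⌊1939/961⌋ = 2
(the next term ⌊1939/31^3⌋ = 0, terminating the sum). Summing: v_31(1939!) = 62 + 2 = 64.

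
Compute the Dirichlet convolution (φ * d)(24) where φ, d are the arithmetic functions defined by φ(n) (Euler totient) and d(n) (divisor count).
(φ * d)(24) = 60

Divisors of 24: [1, 2, 3, 4, 6, 8, 12, 24]. For each d | 24:
  d = 1: φ(1) · d(24/1) = 1 · 8 = 8
  d = 2: φ(2) · d(24/2) = 1 · 6 = 6
  d = 3: φ(3) · d(24/3) = 2 · 4 = 8
  d = 4: φ(4) · d(24/4) = 2 · 4 = 8
  d = 6: φ(6) · d(24/6) = 2 · 3 = 6
  d = 8: φ(8) · d(24/8) = 4 · 2 = 8
  d = 12: φ(12) · d(24/12) = 4 · 2 = 8
  d = 24: φ(24) · d(24/24) = 8 · 1 = 8
Summing: (φ * d)(24) = 8 + 6 + 8 + 8 + 6 + 8 + 8 + 8 = 60.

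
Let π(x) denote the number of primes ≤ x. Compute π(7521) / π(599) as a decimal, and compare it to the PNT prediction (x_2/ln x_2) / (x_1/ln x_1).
π(7521)/π(599) = 952/109 ≈ 8.7339;  PNT prediction ≈ 8.9966.

π(599) = 109 and π(7521) = 952, so π(7521)/π(599) ≈ 8.7339. The PNT-predicted ratio is (7521/ln(7521)) / (599/ln(599)) ≈ 8.9966. The two agree to within a few percent, as expected.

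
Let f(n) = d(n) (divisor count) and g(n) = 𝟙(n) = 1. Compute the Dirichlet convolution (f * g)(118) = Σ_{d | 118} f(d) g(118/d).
(d * 𝟙)(118) = 9

Divisors of 118: [1, 2, 59, 118]. For each d | 118:
  d = 1: d(1) · 𝟙(118/1) = 1 · 1 = 1
  d = 2: d(2) · 𝟙(118/2) = 2 · 1 = 2
  d = 59: d(59) · 𝟙(118/59) = 2 · 1 = 2
  d = 118: d(118) · 𝟙(118/118) = 4 · 1 = 4
Summing: (d * 𝟙)(118) = 1 + 2 + 2 + 4 = 9.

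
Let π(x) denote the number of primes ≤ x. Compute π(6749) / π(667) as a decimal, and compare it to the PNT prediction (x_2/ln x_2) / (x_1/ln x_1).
π(6749)/π(667) = 869/121 ≈ 7.1818;  PNT prediction ≈ 7.4625.

π(667) = 121 and π(6749) = 869, so π(6749)/π(667) ≈ 7.1818. The PNT-predicted ratio is (6749/ln(6749)) / (667/ln(667)) ≈ 7.4625. The two agree to within a few percent, as expected.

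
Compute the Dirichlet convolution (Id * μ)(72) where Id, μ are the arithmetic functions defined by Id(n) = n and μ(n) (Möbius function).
(Id * μ)(72) = 24

Divisors of 72: [1, 2, 3, 4, 6, 8, 9, 12, 18, 24, 36, 72]. For each d | 72:
  d = 1: Id(1) · μ(72/1) = 1 · 0 = 0
  d = 2: Id(2) · μ(72/2) = 2 · 0 = 0
  d = 3: Id(3) · μ(72/3) = 3 · 0 = 0
  d = 4: Id(4) · μ(72/4) = 4 · 0 = 0
  d = 6: Id(6) · μ(72/6) = 6 · 0 = 0
  d = 8: Id(8) · μ(72/8) = 8 · 0 = 0
  d = 9: Id(9) · μ(72/9) = 9 · 0 = 0
  d = 12: Id(12) · μ(72/12) = 12 · 1 = 12
  d = 18: Id(18) · μ(72/18) = 18 · 0 = 0
  d = 24: Id(24) · μ(72/24) = 24 · -1 = -24
  d = 36: Id(36) · μ(72/36) = 36 · -1 = -36
  d = 72: Id(72) · μ(72/72) = 72 · 1 = 72
Summing: (Id * μ)(72) = 0 + 0 + 0 + 0 + 0 + 0 + 0 + 12 + 0 + -24 + -36 + 72 = 24.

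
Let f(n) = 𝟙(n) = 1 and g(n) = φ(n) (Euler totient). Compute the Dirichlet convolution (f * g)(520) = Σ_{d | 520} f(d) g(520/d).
(𝟙 * φ)(520) = 520

Divisors of 520: [1, 2, 4, 5, 8, 10, 13, 20, 26, 40, 52, 65, 104, 130, 260, 520]. For each d | 520:
  d = 1: 𝟙(1) · φ(520/1) = 1 · 192 = 192
  d = 2: 𝟙(2) · φ(520/2) = 1 · 96 = 96
  d = 4: 𝟙(4) · φ(520/4) = 1 · 48 = 48
  d = 5: 𝟙(5) · φ(520/5) = 1 · 48 = 48
  d = 8: 𝟙(8) · φ(520/8) = 1 · 48 = 48
  d = 10: 𝟙(10) · φ(520/10) = 1 · 24 = 24
  d = 13: 𝟙(13) · φ(520/13) = 1 · 16 = 16
  d = 20: 𝟙(20) · φ(520/20) = 1 · 12 = 12
  d = 26: 𝟙(26) · φ(520/26) = 1 · 8 = 8
  d = 40: 𝟙(40) · φ(520/40) = 1 · 12 = 12
  d = 52: 𝟙(52) · φ(520/52) = 1 · 4 = 4
  d = 65: 𝟙(65) · φ(520/65) = 1 · 4 = 4
  d = 104: 𝟙(104) · φ(520/104) = 1 · 4 = 4
  d = 130: 𝟙(130) · φ(520/130) = 1 · 2 = 2
  d = 260: 𝟙(260) · φ(520/260) = 1 · 1 = 1
  d = 520: 𝟙(520) · φ(520/520) = 1 · 1 = 1
Summing: (𝟙 * φ)(520) = 192 + 96 + 48 + 48 + 48 + 24 + 16 + 12 + 8 + 12 + 4 + 4 + 4 + 2 + 1 + 1 = 520.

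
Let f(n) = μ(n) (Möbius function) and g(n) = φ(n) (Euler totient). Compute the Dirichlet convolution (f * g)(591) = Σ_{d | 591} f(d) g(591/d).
(μ * φ)(591) = 195

Divisors of 591: [1, 3, 197, 591]. For each d | 591:
  d = 1: μ(1) · φ(591/1) = 1 · 392 = 392
  d = 3: μ(3) · φ(591/3) = -1 · 196 = -196
  d = 197: μ(197) · φ(591/197) = -1 · 2 = -2
  d = 591: μ(591) · φ(591/591) = 1 · 1 = 1
Summing: (μ * φ)(591) = 392 + -196 + -2 + 1 = 195.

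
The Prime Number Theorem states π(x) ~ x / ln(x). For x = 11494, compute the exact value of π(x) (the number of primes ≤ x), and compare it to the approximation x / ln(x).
π(11494) = 1386;  x/ln(x) ≈ 1229.36;  relative error ≈ 11.30%.

Directly count primes up to 11494: π(11494) = 1386. The PNT approximation gives 11494/ln(11494) ≈ 11494/9.34958 ≈ 1229.36. Relative error (π(x) − x/ln(x)) / π(x) ≈ 11.30%; the approximation is known to undercount slightly (Li(x) is a better estimate).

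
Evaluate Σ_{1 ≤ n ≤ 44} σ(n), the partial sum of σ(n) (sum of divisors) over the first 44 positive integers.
Σ_{n ≤ 44} σ(n) = 1608

Compute σ(n) for each 1 ≤ n ≤ 44: σ(1) = 1, σ(2) = 3, σ(3) = 4, σ(4) = 7, σ(5) = 6, σ(6) = 12, σ(7) = 8, σ(8) = 15, σ(9) = 13, σ(10) = 18, σ(11) = 12, σ(12) = 28, σ(13) = 14, σ(14) = 24, σ(15) = 24, σ(16) = 31, σ(17) = 18, σ(18) = 39, σ(19) = 20, σ(20) = 42, σ(21) = 32, σ(22) = 36, σ(23) = 24, σ(24) = 60, σ(25) = 31, σ(26) = 42, σ(27) = 40, σ(28) = 56, σ(29) = 30, σ(30) = 72, σ(31) = 32, σ(32) = 63, σ(33) = 48, σ(34) = 54, σ(35) = 48, σ(36) = 91, σ(37) = 38, σ(38) = 60, σ(39) = 56, σ(40) = 90, σ(41) = 42, σ(42) = 96, σ(43) = 44, σ(44) = 84. Summing all 44 values: 1608. (Average order: Σ_{n ≤ x} σ(n) ~ (π²/12) x². For x = 44, (π²/12)·44² ≈ 1592.30.)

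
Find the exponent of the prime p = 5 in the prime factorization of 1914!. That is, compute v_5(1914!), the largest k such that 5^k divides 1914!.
v_5(1914!) = 476

Legendre's formula: v_p(n!) = Σ_{k ≥ 1} ⌊n / p^k⌋. For p = 5, n = 1914, the terms are:
  ⌊1914/5^1⌋ = ⌊1914/5⌋ = 382
  ⌊1914/5^2⌋ = ⌊1914/25⌋ = 76
  ⌊1914/5^3⌋ = ⌊1914/125⌋ = 15
  ⌊1914/5^4⌋ = ⌊1914/625⌋ = 3
(the next term ⌊1914/5^5⌋ = 0, terminating the sum). Summing: v_5(1914!) = 382 + 76 + 15 + 3 = 476.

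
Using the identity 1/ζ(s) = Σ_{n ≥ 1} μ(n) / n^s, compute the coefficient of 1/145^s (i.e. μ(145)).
μ(145) = 1

Factor n = 145 = 5 · 29. μ(n) = 0 if any exponent ≥ 2 (not squarefree); otherwise μ(n) = (−1)^{ω(n)} where ω(n) is the number of distinct prime factors. Applying: μ(145) = 1.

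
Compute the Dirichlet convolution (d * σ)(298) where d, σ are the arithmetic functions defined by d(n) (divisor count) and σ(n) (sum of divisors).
(d * σ)(298) = 760

Divisors of 298: [1, 2, 149, 298]. For each d | 298:
  d = 1: d(1) · σ(298/1) = 1 · 450 = 450
  d = 2: d(2) · σ(298/2) = 2 · 150 = 300
  d = 149: d(149) · σ(298/149) = 2 · 3 = 6
  d = 298: d(298) · σ(298/298) = 4 · 1 = 4
Summing: (d * σ)(298) = 450 + 300 + 6 + 4 = 760.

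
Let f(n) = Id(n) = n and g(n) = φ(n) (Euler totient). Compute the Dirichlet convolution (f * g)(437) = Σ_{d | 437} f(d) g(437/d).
(Id * φ)(437) = 1665

Divisors of 437: [1, 19, 23, 437]. For each d | 437:
  d = 1: Id(1) · φ(437/1) = 1 · 396 = 396
  d = 19: Id(19) · φ(437/19) = 19 · 22 = 418
  d = 23: Id(23) · φ(437/23) = 23 · 18 = 414
  d = 437: Id(437) · φ(437/437) = 437 · 1 = 437
Summing: (Id * φ)(437) = 396 + 418 + 414 + 437 = 1665.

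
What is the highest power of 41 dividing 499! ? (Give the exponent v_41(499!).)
v_41(499!) = 12

Legendre's formula: v_p(n!) = Σ_{k ≥ 1} ⌊n / p^k⌋. For p = 41, n = 499, the terms are:
  ⌊499/41^1⌋ = ⌊499/41⌋ = 12
(the next term ⌊499/41^2⌋ = 0, terminating the sum). Summing: v_41(499!) = 12 = 12.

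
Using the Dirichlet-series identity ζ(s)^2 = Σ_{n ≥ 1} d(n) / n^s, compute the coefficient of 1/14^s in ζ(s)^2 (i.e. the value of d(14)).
d(14) = 4

ζ(s)^2 = (Σ 1/m^s)(Σ 1/k^s). The coefficient of 1/n^s in the product is the number of ordered pairs (m, k) with mk = n, which equals d(n). For n = 14, divisors are [1, 2, 7, 14], so d(14) = 4.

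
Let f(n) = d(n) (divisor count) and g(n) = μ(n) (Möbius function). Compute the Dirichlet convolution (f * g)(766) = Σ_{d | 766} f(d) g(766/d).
(d * μ)(766) = 1

Divisors of 766: [1, 2, 383, 766]. For each d | 766:
  d = 1: d(1) · μ(766/1) = 1 · 1 = 1
  d = 2: d(2) · μ(766/2) = 2 · -1 = -2
  d = 383: d(383) · μ(766/383) = 2 · -1 = -2
  d = 766: d(766) · μ(766/766) = 4 · 1 = 4
Summing: (d * μ)(766) = 1 + -2 + -2 + 4 = 1.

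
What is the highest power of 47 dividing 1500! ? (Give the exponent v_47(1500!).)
v_47(1500!) = 31

Legendre's formula: v_p(n!) = Σ_{k ≥ 1} ⌊n / p^k⌋. For p = 47, n = 1500, the terms are:
  ⌊1500/47^1⌋ = ⌊1500/47⌋ = 31
(the next term ⌊1500/47^2⌋ = 0, terminating the sum). Summing: v_47(1500!) = 31 = 31.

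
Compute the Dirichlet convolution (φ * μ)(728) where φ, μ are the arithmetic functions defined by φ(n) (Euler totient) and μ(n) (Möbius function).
(φ * μ)(728) = 110

Divisors of 728: [1, 2, 4, 7, 8, 13, 14, 26, 28, 52, 56, 91, 104, 182, 364, 728]. For each d | 728:
  d = 1: φ(1) · μ(728/1) = 1 · 0 = 0
  d = 2: φ(2) · μ(728/2) = 1 · 0 = 0
  d = 4: φ(4) · μ(728/4) = 2 · -1 = -2
  d = 7: φ(7) · μ(728/7) = 6 · 0 = 0
  d = 8: φ(8) · μ(728/8) = 4 · 1 = 4
  d = 13: φ(13) · μ(728/13) = 12 · 0 = 0
  d = 14: φ(14) · μ(728/14) = 6 · 0 = 0
  d = 26: φ(26) · μ(728/26) = 12 · 0 = 0
  d = 28: φ(28) · μ(728/28) = 12 · 1 = 12
  d = 52: φ(52) · μ(728/52) = 24 · 1 = 24
  d = 56: φ(56) · μ(728/56) = 24 · -1 = -24
  d = 91: φ(91) · μ(728/91) = 72 · 0 = 0
  d = 104: φ(104) · μ(728/104) = 48 · -1 = -48
  d = 182: φ(182) · μ(728/182) = 72 · 0 = 0
  d = 364: φ(364) · μ(728/364) = 144 · -1 = -144
  d = 728: φ(728) · μ(728/728) = 288 · 1 = 288
Summing: (φ * μ)(728) = 0 + 0 + -2 + 0 + 4 + 0 + 0 + 0 + 12 + 24 + -24 + 0 + -48 + 0 + -144 + 288 = 110.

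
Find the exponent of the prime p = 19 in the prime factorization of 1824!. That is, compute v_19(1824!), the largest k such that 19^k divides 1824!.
v_19(1824!) = 101

Legendre's formula: v_p(n!) = Σ_{k ≥ 1} ⌊n / p^k⌋. For p = 19, n = 1824, the terms are:
  ⌊1824/19^1⌋ = ⌊1824/19⌋ = 96
  ⌊1824/19^2⌋ = ⌊1824/361⌋ = 5
(the next term ⌊1824/19^3⌋ = 0, terminating the sum). Summing: v_19(1824!) = 96 + 5 = 101.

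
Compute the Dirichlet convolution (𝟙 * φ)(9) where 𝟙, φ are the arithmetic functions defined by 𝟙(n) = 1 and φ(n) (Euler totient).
(𝟙 * φ)(9) = 9

Divisors of 9: [1, 3, 9]. For each d | 9:
  d = 1: 𝟙(1) · φ(9/1) = 1 · 6 = 6
  d = 3: 𝟙(3) · φ(9/3) = 1 · 2 = 2
  d = 9: 𝟙(9) · φ(9/9) = 1 · 1 = 1
Summing: (𝟙 * φ)(9) = 6 + 2 + 1 = 9.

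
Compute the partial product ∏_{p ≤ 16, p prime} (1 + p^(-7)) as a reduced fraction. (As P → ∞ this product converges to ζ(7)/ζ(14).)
∏ = 131129952026000311359081292/130052142598591679794453125

The primes p ≤ 16 are [2, 3, 5, 7, 11, 13]. For each, (1 + 1/p^7) = (p^7 + 1)/p^7. Multiplying these fractions over p ∈ [2, 3, 5, 7, 11, 13] gives 131129952026000311359081292/130052142598591679794453125. (In the limit P → ∞ this tends to ζ(7)/ζ(14).)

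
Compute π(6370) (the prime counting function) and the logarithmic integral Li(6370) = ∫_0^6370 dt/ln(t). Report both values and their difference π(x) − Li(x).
π(6370) = 830;  Li(6370) ≈ 842.80;  π(x) − Li(x) ≈ -12.80.

Direct count of primes ≤ 6370 gives π(6370) = 830. Numerical evaluation of the logarithmic integral gives Li(6370) ≈ 842.80. The difference π(x) − Li(x) ≈ -12.80 is typically negative for small/moderate x (Li(x) overestimates), though Littlewood's theorem shows this sign changes infinitely often.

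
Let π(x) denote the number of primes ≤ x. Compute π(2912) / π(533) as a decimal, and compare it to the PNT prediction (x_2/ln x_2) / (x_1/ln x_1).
π(2912)/π(533) = 421/99 ≈ 4.2525;  PNT prediction ≈ 4.3004.

π(533) = 99 and π(2912) = 421, so π(2912)/π(533) ≈ 4.2525. The PNT-predicted ratio is (2912/ln(2912)) / (533/ln(533)) ≈ 4.3004. The two agree to within a few percent, as expected.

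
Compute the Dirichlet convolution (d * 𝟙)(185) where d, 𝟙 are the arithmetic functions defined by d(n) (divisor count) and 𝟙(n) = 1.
(d * 𝟙)(185) = 9

Divisors of 185: [1, 5, 37, 185]. For each d | 185:
  d = 1: d(1) · 𝟙(185/1) = 1 · 1 = 1
  d = 5: d(5) · 𝟙(185/5) = 2 · 1 = 2
  d = 37: d(37) · 𝟙(185/37) = 2 · 1 = 2
  d = 185: d(185) · 𝟙(185/185) = 4 · 1 = 4
Summing: (d * 𝟙)(185) = 1 + 2 + 2 + 4 = 9.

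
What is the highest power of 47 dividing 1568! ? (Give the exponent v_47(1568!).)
v_47(1568!) = 33

Legendre's formula: v_p(n!) = Σ_{k ≥ 1} ⌊n / p^k⌋. For p = 47, n = 1568, the terms are:
  ⌊1568/47^1⌋ = ⌊1568/47⌋ = 33
(the next term ⌊1568/47^2⌋ = 0, terminating the sum). Summing: v_47(1568!) = 33 = 33.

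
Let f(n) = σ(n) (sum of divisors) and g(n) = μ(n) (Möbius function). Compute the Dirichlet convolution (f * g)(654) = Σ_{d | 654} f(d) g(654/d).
(σ * μ)(654) = 654

Divisors of 654: [1, 2, 3, 6, 109, 218, 327, 654]. For each d | 654:
  d = 1: σ(1) · μ(654/1) = 1 · -1 = -1
  d = 2: σ(2) · μ(654/2) = 3 · 1 = 3
  d = 3: σ(3) · μ(654/3) = 4 · 1 = 4
  d = 6: σ(6) · μ(654/6) = 12 · -1 = -12
  d = 109: σ(109) · μ(654/109) = 110 · 1 = 110
  d = 218: σ(218) · μ(654/218) = 330 · -1 = -330
  d = 327: σ(327) · μ(654/327) = 440 · -1 = -440
  d = 654: σ(654) · μ(654/654) = 1320 · 1 = 1320
Summing: (σ * μ)(654) = -1 + 3 + 4 + -12 + 110 + -330 + -440 + 1320 = 654.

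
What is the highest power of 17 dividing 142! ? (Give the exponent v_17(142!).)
v_17(142!) = 8

Legendre's formula: v_p(n!) = Σ_{k ≥ 1} ⌊n / p^k⌋. For p = 17, n = 142, the terms are:
  ⌊142/17^1⌋ = ⌊142/17⌋ = 8
(the next term ⌊142/17^2⌋ = 0, terminating the sum). Summing: v_17(142!) = 8 = 8.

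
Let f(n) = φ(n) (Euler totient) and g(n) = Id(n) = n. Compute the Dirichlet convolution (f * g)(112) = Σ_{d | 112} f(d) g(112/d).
(φ * Id)(112) = 624

Divisors of 112: [1, 2, 4, 7, 8, 14, 16, 28, 56, 112]. For each d | 112:
  d = 1: φ(1) · Id(112/1) = 1 · 112 = 112
  d = 2: φ(2) · Id(112/2) = 1 · 56 = 56
  d = 4: φ(4) · Id(112/4) = 2 · 28 = 56
  d = 7: φ(7) · Id(112/7) = 6 · 16 = 96
  d = 8: φ(8) · Id(112/8) = 4 · 14 = 56
  d = 14: φ(14) · Id(112/14) = 6 · 8 = 48
  d = 16: φ(16) · Id(112/16) = 8 · 7 = 56
  d = 28: φ(28) · Id(112/28) = 12 · 4 = 48
  d = 56: φ(56) · Id(112/56) = 24 · 2 = 48
  d = 112: φ(112) · Id(112/112) = 48 · 1 = 48
Summing: (φ * Id)(112) = 112 + 56 + 56 + 96 + 56 + 48 + 56 + 48 + 48 + 48 = 624.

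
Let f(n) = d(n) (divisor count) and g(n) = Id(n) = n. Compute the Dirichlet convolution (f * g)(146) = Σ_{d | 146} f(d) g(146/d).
(d * Id)(146) = 300

Divisors of 146: [1, 2, 73, 146]. For each d | 146:
  d = 1: d(1) · Id(146/1) = 1 · 146 = 146
  d = 2: d(2) · Id(146/2) = 2 · 73 = 146
  d = 73: d(73) · Id(146/73) = 2 · 2 = 4
  d = 146: d(146) · Id(146/146) = 4 · 1 = 4
Summing: (d * Id)(146) = 146 + 146 + 4 + 4 = 300.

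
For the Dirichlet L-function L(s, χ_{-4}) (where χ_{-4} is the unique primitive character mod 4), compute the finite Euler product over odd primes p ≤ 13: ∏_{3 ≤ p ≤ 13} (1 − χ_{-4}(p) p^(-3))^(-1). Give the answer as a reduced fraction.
∏ = 17910767875/18484721664

The odd primes p ≤ 13 are [3, 5, 7, 11, 13]. For each, χ(p) = 1 if p ≡ 1 mod 4, χ(p) = −1 if p ≡ 3 mod 4. Taking (1 − χ(p)/p^3)^(-1) = p^3/(p^3 − χ(p)): (1 − (-1)/3^3)^(-1) · (1 − (1)/5^3)^(-1) · (1 − (-1)/7^3)^(-1) · (1 − (-1)/11^3)^(-1) · (1 − (1)/13^3)^(-1) = 17910767875/18484721664.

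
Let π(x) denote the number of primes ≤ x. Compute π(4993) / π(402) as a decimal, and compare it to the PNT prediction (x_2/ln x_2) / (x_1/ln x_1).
π(4993)/π(402) = 668/79 ≈ 8.4557;  PNT prediction ≈ 8.7459.

π(402) = 79 and π(4993) = 668, so π(4993)/π(402) ≈ 8.4557. The PNT-predicted ratio is (4993/ln(4993)) / (402/ln(402)) ≈ 8.7459. The two agree to within a few percent, as expected.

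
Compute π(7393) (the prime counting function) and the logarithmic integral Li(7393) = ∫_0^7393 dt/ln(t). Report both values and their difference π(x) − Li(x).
π(7393) = 939;  Li(7393) ≈ 958.58;  π(x) − Li(x) ≈ -19.58.

Direct count of primes ≤ 7393 gives π(7393) = 939. Numerical evaluation of the logarithmic integral gives Li(7393) ≈ 958.58. The difference π(x) − Li(x) ≈ -19.58 is typically negative for small/moderate x (Li(x) overestimates), though Littlewood's theorem shows this sign changes infinitely often.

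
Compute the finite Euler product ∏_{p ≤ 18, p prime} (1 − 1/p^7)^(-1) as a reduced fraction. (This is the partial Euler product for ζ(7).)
∏ = 1568943454272558717737486157352171875/1555952378670727988561018941661818384

The primes p ≤ 18 are [2, 3, 5, 7, 11, 13, 17]. For each prime, (1 − 1/p^7)^(-1) = p^7 / (p^7 − 1). The product is (1 − 1/2^7)^(-1), (1 − 1/3^7)^(-1), (1 − 1/5^7)^(-1), (1 − 1/7^7)^(-1), (1 − 1/11^7)^(-1), (1 − 1/13^7)^(-1), (1 − 1/17^7)^(-1) = ∏ p^7 / (p^7 − 1) = 1568943454272558717737486157352171875/1555952378670727988561018941661818384.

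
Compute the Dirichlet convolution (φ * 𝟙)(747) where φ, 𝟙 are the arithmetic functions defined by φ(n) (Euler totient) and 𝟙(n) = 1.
(φ * 𝟙)(747) = 747

Divisors of 747: [1, 3, 9, 83, 249, 747]. For each d | 747:
  d = 1: φ(1) · 𝟙(747/1) = 1 · 1 = 1
  d = 3: φ(3) · 𝟙(747/3) = 2 · 1 = 2
  d = 9: φ(9) · 𝟙(747/9) = 6 · 1 = 6
  d = 83: φ(83) · 𝟙(747/83) = 82 · 1 = 82
  d = 249: φ(249) · 𝟙(747/249) = 164 · 1 = 164
  d = 747: φ(747) · 𝟙(747/747) = 492 · 1 = 492
Summing: (φ * 𝟙)(747) = 1 + 2 + 6 + 82 + 164 + 492 = 747.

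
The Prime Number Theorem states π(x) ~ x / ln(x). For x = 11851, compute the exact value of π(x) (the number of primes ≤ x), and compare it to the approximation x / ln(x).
π(11851) = 1421;  x/ln(x) ≈ 1263.41;  relative error ≈ 11.09%.

Directly count primes up to 11851: π(11851) = 1421. The PNT approximation gives 11851/ln(11851) ≈ 11851/9.38017 ≈ 1263.41. Relative error (π(x) − x/ln(x)) / π(x) ≈ 11.09%; the approximation is known to undercount slightly (Li(x) is a better estimate).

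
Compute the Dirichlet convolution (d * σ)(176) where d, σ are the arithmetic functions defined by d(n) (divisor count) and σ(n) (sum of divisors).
(d * σ)(176) = 1386

Divisors of 176: [1, 2, 4, 8, 11, 16, 22, 44, 88, 176]. For each d | 176:
  d = 1: d(1) · σ(176/1) = 1 · 372 = 372
  d = 2: d(2) · σ(176/2) = 2 · 180 = 360
  d = 4: d(4) · σ(176/4) = 3 · 84 = 252
  d = 8: d(8) · σ(176/8) = 4 · 36 = 144
  d = 11: d(11) · σ(176/11) = 2 · 31 = 62
  d = 16: d(16) · σ(176/16) = 5 · 12 = 60
  d = 22: d(22) · σ(176/22) = 4 · 15 = 60
  d = 44: d(44) · σ(176/44) = 6 · 7 = 42
  d = 88: d(88) · σ(176/88) = 8 · 3 = 24
  d = 176: d(176) · σ(176/176) = 10 · 1 = 10
Summing: (d * σ)(176) = 372 + 360 + 252 + 144 + 62 + 60 + 60 + 42 + 24 + 10 = 1386.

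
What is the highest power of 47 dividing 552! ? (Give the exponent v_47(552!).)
v_47(552!) = 11

Legendre's formula: v_p(n!) = Σ_{k ≥ 1} ⌊n / p^k⌋. For p = 47, n = 552, the terms are:
  ⌊552/47^1⌋ = ⌊552/47⌋ = 11
(the next term ⌊552/47^2⌋ = 0, terminating the sum). Summing: v_47(552!) = 11 = 11.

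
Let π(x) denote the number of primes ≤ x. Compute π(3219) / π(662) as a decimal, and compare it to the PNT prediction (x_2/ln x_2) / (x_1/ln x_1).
π(3219)/π(662) = 455/121 ≈ 3.7603;  PNT prediction ≈ 3.9104.

π(662) = 121 and π(3219) = 455, so π(3219)/π(662) ≈ 3.7603. The PNT-predicted ratio is (3219/ln(3219)) / (662/ln(662)) ≈ 3.9104. The two agree to within a few percent, as expected.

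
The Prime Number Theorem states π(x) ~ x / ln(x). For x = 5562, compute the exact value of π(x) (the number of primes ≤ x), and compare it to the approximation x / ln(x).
π(5562) = 733;  x/ln(x) ≈ 644.97;  relative error ≈ 12.01%.

Directly count primes up to 5562: π(5562) = 733. The PNT approximation gives 5562/ln(5562) ≈ 5562/8.62371 ≈ 644.97. Relative error (π(x) − x/ln(x)) / π(x) ≈ 12.01%; the approximation is known to undercount slightly (Li(x) is a better estimate).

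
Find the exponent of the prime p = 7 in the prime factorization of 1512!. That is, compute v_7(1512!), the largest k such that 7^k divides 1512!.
v_7(1512!) = 250

Legendre's formula: v_p(n!) = Σ_{k ≥ 1} ⌊n / p^k⌋. For p = 7, n = 1512, the terms are:
  ⌊1512/7^1⌋ = ⌊1512/7⌋ = 216
  ⌊1512/7^2⌋ = ⌊1512/49⌋ = 30
  ⌊1512/7^3⌋ = ⌊1512/343⌋ = 4
(the next term ⌊1512/7^4⌋ = 0, terminating the sum). Summing: v_7(1512!) = 216 + 30 + 4 = 250.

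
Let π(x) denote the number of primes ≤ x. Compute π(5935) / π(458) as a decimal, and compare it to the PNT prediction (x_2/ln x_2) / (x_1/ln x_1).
π(5935)/π(458) = 779/88 ≈ 8.8523;  PNT prediction ≈ 9.1378.

π(458) = 88 and π(5935) = 779, so π(5935)/π(458) ≈ 8.8523. The PNT-predicted ratio is (5935/ln(5935)) / (458/ln(458)) ≈ 9.1378. The two agree to within a few percent, as expected.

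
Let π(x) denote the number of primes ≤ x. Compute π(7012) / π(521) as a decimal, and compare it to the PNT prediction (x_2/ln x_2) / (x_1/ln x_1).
π(7012)/π(521) = 901/98 ≈ 9.1939;  PNT prediction ≈ 9.5077.

π(521) = 98 and π(7012) = 901, so π(7012)/π(521) ≈ 9.1939. The PNT-predicted ratio is (7012/ln(7012)) / (521/ln(521)) ≈ 9.5077. The two agree to within a few percent, as expected.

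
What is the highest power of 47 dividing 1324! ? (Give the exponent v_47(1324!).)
v_47(1324!) = 28

Legendre's formula: v_p(n!) = Σ_{k ≥ 1} ⌊n / p^k⌋. For p = 47, n = 1324, the terms are:
  ⌊1324/47^1⌋ = ⌊1324/47⌋ = 28
(the next term ⌊1324/47^2⌋ = 0, terminating the sum). Summing: v_47(1324!) = 28 = 28.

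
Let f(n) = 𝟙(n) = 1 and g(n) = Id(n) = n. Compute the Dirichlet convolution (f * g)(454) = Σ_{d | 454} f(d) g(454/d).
(𝟙 * Id)(454) = 684

Divisors of 454: [1, 2, 227, 454]. For each d | 454:
  d = 1: 𝟙(1) · Id(454/1) = 1 · 454 = 454
  d = 2: 𝟙(2) · Id(454/2) = 1 · 227 = 227
  d = 227: 𝟙(227) · Id(454/227) = 1 · 2 = 2
  d = 454: 𝟙(454) · Id(454/454) = 1 · 1 = 1
Summing: (𝟙 * Id)(454) = 454 + 227 + 2 + 1 = 684.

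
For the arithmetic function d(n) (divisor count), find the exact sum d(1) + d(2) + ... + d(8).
Σ_{n ≤ 8} d(n) = 20

Compute d(n) for each 1 ≤ n ≤ 8: d(1) = 1, d(2) = 2, d(3) = 2, d(4) = 3, d(5) = 2, d(6) = 4, d(7) = 2, d(8) = 4. Summing all 8 values: 20. (Dirichlet's divisor formula: Σ_{n ≤ x} d(n) = x ln(x) + (2γ − 1) x + O(√x). For x = 8, the asymptotic estimate is ≈ 17.87.)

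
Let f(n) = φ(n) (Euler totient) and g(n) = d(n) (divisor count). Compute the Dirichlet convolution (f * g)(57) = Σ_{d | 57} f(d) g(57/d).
(φ * d)(57) = 80

Divisors of 57: [1, 3, 19, 57]. For each d | 57:
  d = 1: φ(1) · d(57/1) = 1 · 4 = 4
  d = 3: φ(3) · d(57/3) = 2 · 2 = 4
  d = 19: φ(19) · d(57/19) = 18 · 2 = 36
  d = 57: φ(57) · d(57/57) = 36 · 1 = 36
Summing: (φ * d)(57) = 4 + 4 + 36 + 36 = 80.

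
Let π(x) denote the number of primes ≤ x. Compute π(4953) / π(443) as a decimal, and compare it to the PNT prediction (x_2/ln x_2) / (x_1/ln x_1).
π(4953)/π(443) = 662/86 ≈ 7.6977;  PNT prediction ≈ 8.0080.

π(443) = 86 and π(4953) = 662, so π(4953)/π(443) ≈ 7.6977. The PNT-predicted ratio is (4953/ln(4953)) / (443/ln(443)) ≈ 8.0080. The two agree to within a few percent, as expected.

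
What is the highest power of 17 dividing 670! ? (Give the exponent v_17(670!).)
v_17(670!) = 41

Legendre's formula: v_p(n!) = Σ_{k ≥ 1} ⌊n / p^k⌋. For p = 17, n = 670, the terms are:
  ⌊670/17^1⌋ = ⌊670/17⌋ = 39
  ⌊670/17^2⌋ = ⌊670/289⌋ = 2
(the next term ⌊670/17^3⌋ = 0, terminating the sum). Summing: v_17(670!) = 39 + 2 = 41.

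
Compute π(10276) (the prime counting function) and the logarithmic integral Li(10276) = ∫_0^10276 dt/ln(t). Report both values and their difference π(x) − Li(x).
π(10276) = 1261;  Li(10276) ≈ 1276.06;  π(x) − Li(x) ≈ -15.06.

Direct count of primes ≤ 10276 gives π(10276) = 1261. Numerical evaluation of the logarithmic integral gives Li(10276) ≈ 1276.06. The difference π(x) − Li(x) ≈ -15.06 is typically negative for small/moderate x (Li(x) overestimates), though Littlewood's theorem shows this sign changes infinitely often.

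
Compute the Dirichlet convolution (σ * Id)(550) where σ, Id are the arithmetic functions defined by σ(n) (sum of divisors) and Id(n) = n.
(σ * Id)(550) = 9890

Divisors of 550: [1, 2, 5, 10, 11, 22, 25, 50, 55, 110, 275, 550]. For each d | 550:
  d = 1: σ(1) · Id(550/1) = 1 · 550 = 550
  d = 2: σ(2) · Id(550/2) = 3 · 275 = 825
  d = 5: σ(5) · Id(550/5) = 6 · 110 = 660
  d = 10: σ(10) · Id(550/10) = 18 · 55 = 990
  d = 11: σ(11) · Id(550/11) = 12 · 50 = 600
  d = 22: σ(22) · Id(550/22) = 36 · 25 = 900
  d = 25: σ(25) · Id(550/25) = 31 · 22 = 682
  d = 50: σ(50) · Id(550/50) = 93 · 11 = 1023
  d = 55: σ(55) · Id(550/55) = 72 · 10 = 720
  d = 110: σ(110) · Id(550/110) = 216 · 5 = 1080
  d = 275: σ(275) · Id(550/275) = 372 · 2 = 744
  d = 550: σ(550) · Id(550/550) = 1116 · 1 = 1116
Summing: (σ * Id)(550) = 550 + 825 + 660 + 990 + 600 + 900 + 682 + 1023 + 720 + 1080 + 744 + 1116 = 9890.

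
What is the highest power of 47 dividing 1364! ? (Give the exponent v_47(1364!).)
v_47(1364!) = 29

Legendre's formula: v_p(n!) = Σ_{k ≥ 1} ⌊n / p^k⌋. For p = 47, n = 1364, the terms are:
  ⌊1364/47^1⌋ = ⌊1364/47⌋ = 29
(the next term ⌊1364/47^2⌋ = 0, terminating the sum). Summing: v_47(1364!) = 29 = 29.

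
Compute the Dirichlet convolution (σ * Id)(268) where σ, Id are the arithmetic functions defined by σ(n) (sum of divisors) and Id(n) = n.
(σ * Id)(268) = 2295

Divisors of 268: [1, 2, 4, 67, 134, 268]. For each d | 268:
  d = 1: σ(1) · Id(268/1) = 1 · 268 = 268
  d = 2: σ(2) · Id(268/2) = 3 · 134 = 402
  d = 4: σ(4) · Id(268/4) = 7 · 67 = 469
  d = 67: σ(67) · Id(268/67) = 68 · 4 = 272
  d = 134: σ(134) · Id(268/134) = 204 · 2 = 408
  d = 268: σ(268) · Id(268/268) = 476 · 1 = 476
Summing: (σ * Id)(268) = 268 + 402 + 469 + 272 + 408 + 476 = 2295.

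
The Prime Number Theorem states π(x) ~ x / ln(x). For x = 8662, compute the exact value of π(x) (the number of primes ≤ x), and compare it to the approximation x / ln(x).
π(8662) = 1077;  x/ln(x) ≈ 955.36;  relative error ≈ 11.29%.

Directly count primes up to 8662: π(8662) = 1077. The PNT approximation gives 8662/ln(8662) ≈ 8662/9.06670 ≈ 955.36. Relative error (π(x) − x/ln(x)) / π(x) ≈ 11.29%; the approximation is known to undercount slightly (Li(x) is a better estimate).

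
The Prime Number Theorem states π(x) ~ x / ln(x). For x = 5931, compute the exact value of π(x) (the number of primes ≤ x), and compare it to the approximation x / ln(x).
π(5931) = 779;  x/ln(x) ≈ 682.67;  relative error ≈ 12.37%.

Directly count primes up to 5931: π(5931) = 779. The PNT approximation gives 5931/ln(5931) ≈ 5931/8.68795 ≈ 682.67. Relative error (π(x) − x/ln(x)) / π(x) ≈ 12.37%; the approximation is known to undercount slightly (Li(x) is a better estimate).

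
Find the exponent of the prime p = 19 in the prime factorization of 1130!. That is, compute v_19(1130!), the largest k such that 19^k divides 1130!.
v_19(1130!) = 62

Legendre's formula: v_p(n!) = Σ_{k ≥ 1} ⌊n / p^k⌋. For p = 19, n = 1130, the terms are:
  ⌊1130/19^1⌋ = ⌊1130/19⌋ = 59
  ⌊1130/19^2⌋ = ⌊1130/361⌋ = 3
(the next term ⌊1130/19^3⌋ = 0, terminating the sum). Summing: v_19(1130!) = 59 + 3 = 62.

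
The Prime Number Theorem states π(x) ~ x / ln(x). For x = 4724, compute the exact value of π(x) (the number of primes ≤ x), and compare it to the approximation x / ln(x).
π(4724) = 637;  x/ln(x) ≈ 558.37;  relative error ≈ 12.34%.

Directly count primes up to 4724: π(4724) = 637. The PNT approximation gives 4724/ln(4724) ≈ 4724/8.46041 ≈ 558.37. Relative error (π(x) − x/ln(x)) / π(x) ≈ 12.34%; the approximation is known to undercount slightly (Li(x) is a better estimate).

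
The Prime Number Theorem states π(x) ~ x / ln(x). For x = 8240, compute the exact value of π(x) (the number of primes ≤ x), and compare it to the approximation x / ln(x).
π(8240) = 1034;  x/ln(x) ≈ 913.85;  relative error ≈ 11.62%.

Directly count primes up to 8240: π(8240) = 1034. The PNT approximation gives 8240/ln(8240) ≈ 8240/9.01676 ≈ 913.85. Relative error (π(x) − x/ln(x)) / π(x) ≈ 11.62%; the approximation is known to undercount slightly (Li(x) is a better estimate).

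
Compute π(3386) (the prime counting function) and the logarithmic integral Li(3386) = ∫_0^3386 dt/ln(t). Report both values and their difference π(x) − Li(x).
π(3386) = 476;  Li(3386) ≈ 490.60;  π(x) − Li(x) ≈ -14.60.

Direct count of primes ≤ 3386 gives π(3386) = 476. Numerical evaluation of the logarithmic integral gives Li(3386) ≈ 490.60. The difference π(x) − Li(x) ≈ -14.60 is typically negative for small/moderate x (Li(x) overestimates), though Littlewood's theorem shows this sign changes infinitely often.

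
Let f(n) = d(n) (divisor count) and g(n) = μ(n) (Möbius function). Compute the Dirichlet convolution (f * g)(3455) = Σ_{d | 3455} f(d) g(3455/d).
(d * μ)(3455) = 1

Divisors of 3455: [1, 5, 691, 3455]. For each d | 3455:
  d = 1: d(1) · μ(3455/1) = 1 · 1 = 1
  d = 5: d(5) · μ(3455/5) = 2 · -1 = -2
  d = 691: d(691) · μ(3455/691) = 2 · -1 = -2
  d = 3455: d(3455) · μ(3455/3455) = 4 · 1 = 4
Summing: (d * μ)(3455) = 1 + -2 + -2 + 4 = 1.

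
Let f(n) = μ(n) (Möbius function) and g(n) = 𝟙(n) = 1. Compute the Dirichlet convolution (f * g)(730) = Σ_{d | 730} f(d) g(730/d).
(μ * 𝟙)(730) = 0

Divisors of 730: [1, 2, 5, 10, 73, 146, 365, 730]. For each d | 730:
  d = 1: μ(1) · 𝟙(730/1) = 1 · 1 = 1
  d = 2: μ(2) · 𝟙(730/2) = -1 · 1 = -1
  d = 5: μ(5) · 𝟙(730/5) = -1 · 1 = -1
  d = 10: μ(10) · 𝟙(730/10) = 1 · 1 = 1
  d = 73: μ(73) · 𝟙(730/73) = -1 · 1 = -1
  d = 146: μ(146) · 𝟙(730/146) = 1 · 1 = 1
  d = 365: μ(365) · 𝟙(730/365) = 1 · 1 = 1
  d = 730: μ(730) · 𝟙(730/730) = -1 · 1 = -1
Summing: (μ * 𝟙)(730) = 1 + -1 + -1 + 1 + -1 + 1 + 1 + -1 = 0.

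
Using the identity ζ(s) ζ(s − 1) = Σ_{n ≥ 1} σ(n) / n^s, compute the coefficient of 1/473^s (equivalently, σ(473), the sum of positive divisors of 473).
σ(473) = 528

In the product (Σ m^0/m^s)(Σ k / k^s) = Σ (Σ_{d | n} d) / n^s, the coefficient of 1/n^s is σ(n) = Σ_{d | n} d. For n = 473, divisors are [1, 11, 43, 473]; summing: σ(473) = 528.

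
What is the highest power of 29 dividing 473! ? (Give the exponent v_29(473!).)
v_29(473!) = 16

Legendre's formula: v_p(n!) = Σ_{k ≥ 1} ⌊n / p^k⌋. For p = 29, n = 473, the terms are:
  ⌊473/29^1⌋ = ⌊473/29⌋ = 16
(the next term ⌊473/29^2⌋ = 0, terminating the sum). Summing: v_29(473!) = 16 = 16.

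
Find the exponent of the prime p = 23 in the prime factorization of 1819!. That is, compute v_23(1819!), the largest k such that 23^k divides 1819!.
v_23(1819!) = 82

Legendre's formula: v_p(n!) = Σ_{k ≥ 1} ⌊n / p^k⌋. For p = 23, n = 1819, the terms are:
  ⌊1819/23^1⌋ = ⌊1819/23⌋ = 79
  ⌊1819/23^2⌋ = ⌊1819/529⌋ = 3
(the next term ⌊1819/23^3⌋ = 0, terminating the sum). Summing: v_23(1819!) = 79 + 3 = 82.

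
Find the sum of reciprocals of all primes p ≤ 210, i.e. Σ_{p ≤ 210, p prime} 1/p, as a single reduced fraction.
Σ 1/p = 15202313841027497739047080375538859939135227730139536997746371469607707132833646367/7799922041683461553249199106329813876687996789903550945093032474868511536164700810

π(210) = 46, so the primes ≤ 210 are [2, 3, 5, 7, 11, 13, 17, 19, 23, 29, 31, 37, 41, 43, 47, 53, 59, 61, 67, 71, 73, 79, 83, 89, 97, 101, 103, 107, 109, 113, 127, 131, 137, 139, 149, 151, 157, 163, 167, 173, 179, 181, 191, 193, 197, 199]. Summing 1/p over these primes: 15202313841027497739047080375538859939135227730139536997746371469607707132833646367/7799922041683461553249199106329813876687996789903550945093032474868511536164700810 ≈ 1.9490. Mertens estimate ln ln(210) + 0.2615 ≈ 1.9381.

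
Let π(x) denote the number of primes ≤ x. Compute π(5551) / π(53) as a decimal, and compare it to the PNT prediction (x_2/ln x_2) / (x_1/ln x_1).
π(5551)/π(53) = 732/16 ≈ 45.7500;  PNT prediction ≈ 48.2307.

π(53) = 16 and π(5551) = 732, so π(5551)/π(53) ≈ 45.7500. The PNT-predicted ratio is (5551/ln(5551)) / (53/ln(53)) ≈ 48.2307. The two agree to within a few percent, as expected.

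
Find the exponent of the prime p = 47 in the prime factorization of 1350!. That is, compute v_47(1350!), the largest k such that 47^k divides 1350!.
v_47(1350!) = 28

Legendre's formula: v_p(n!) = Σ_{k ≥ 1} ⌊n / p^k⌋. For p = 47, n = 1350, the terms are:
  ⌊1350/47^1⌋ = ⌊1350/47⌋ = 28
(the next term ⌊1350/47^2⌋ = 0, terminating the sum). Summing: v_47(1350!) = 28 = 28.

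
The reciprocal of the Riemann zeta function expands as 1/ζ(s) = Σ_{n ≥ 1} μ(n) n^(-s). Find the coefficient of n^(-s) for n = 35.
μ(35) = 1

Factor n = 35 = 5 · 7. μ(n) = 0 if any exponent ≥ 2 (not squarefree); otherwise μ(n) = (−1)^{ω(n)} where ω(n) is the number of distinct prime factors. Applying: μ(35) = 1.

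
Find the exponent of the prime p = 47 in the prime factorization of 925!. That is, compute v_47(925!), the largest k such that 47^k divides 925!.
v_47(925!) = 19

Legendre's formula: v_p(n!) = Σ_{k ≥ 1} ⌊n / p^k⌋. For p = 47, n = 925, the terms are:
  ⌊925/47^1⌋ = ⌊925/47⌋ = 19
(the next term ⌊925/47^2⌋ = 0, terminating the sum). Summing: v_47(925!) = 19 = 19.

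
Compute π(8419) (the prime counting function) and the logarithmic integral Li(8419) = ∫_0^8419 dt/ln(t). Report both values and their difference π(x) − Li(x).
π(8419) = 1052;  Li(8419) ≈ 1072.91;  π(x) − Li(x) ≈ -20.91.

Direct count of primes ≤ 8419 gives π(8419) = 1052. Numerical evaluation of the logarithmic integral gives Li(8419) ≈ 1072.91. The difference π(x) − Li(x) ≈ -20.91 is typically negative for small/moderate x (Li(x) overestimates), though Littlewood's theorem shows this sign changes infinitely often.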